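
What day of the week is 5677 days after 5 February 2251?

Feb 5, 2251 is a Wednesday.
5677 mod 7 = 0, so 5677 days after a Wednesday is Wednesday + 0 = Wednesday.

Wednesday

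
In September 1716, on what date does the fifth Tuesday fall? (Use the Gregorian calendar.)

September 29, 1716

September 1, 1716 is a Tuesday.
The first Tuesday is therefore September 1 (same day).
The fifth Tuesday is 1 + 4×7 = September 29.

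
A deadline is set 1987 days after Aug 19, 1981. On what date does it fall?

January 27, 1987

+365 (one year) → Aug 19, 1982 (1622 left).
+365 (one year) → Aug 19, 1983 (1257 left).
+366 (one year; includes Feb 29, 1984) → Aug 19, 1984 (891 left).
+365 (one year) → Aug 19, 1985 (526 left).
+365 (one year) → Aug 19, 1986 (161 left).
Aug has 31 days: +13 → Sep 1, 1986 (148 left).
Sep has 30 days: +30 → Oct 1, 1986 (118 left).
Oct has 31 days: +31 → Nov 1, 1986 (87 left).
Nov has 30 days: +30 → Dec 1, 1986 (57 left).
Dec has 31 days: +31 → Jan 1, 1987 (26 left).
+26 → Jan 27, 1987.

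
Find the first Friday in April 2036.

April 1, 2036 is a Tuesday.
The first Friday is therefore April 4 (3 days later).

April 4, 2036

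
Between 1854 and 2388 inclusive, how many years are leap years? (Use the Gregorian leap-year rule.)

130

Multiples of 4 in [1854,2388]: 134.
Of those, multiples of 100: 5 (not leap unless ÷400).
Multiples of 400: 1.
Leap years = 134 − 5 + 1 = 130.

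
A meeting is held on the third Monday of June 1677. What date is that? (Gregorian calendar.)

June 1, 1677 is a Tuesday.
The first Monday is therefore June 7 (6 days later).
The third Monday is 7 + 2×7 = June 21.

June 21, 1677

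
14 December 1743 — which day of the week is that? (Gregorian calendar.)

Saturday

Doomsday rule: the anchor day for the 1700s is Sunday. For year 43: 43÷12 = 3 r 7, and 7÷4 = 1, so 3+7+1 = 11.
Sunday + 11 ≡ Thursday — that's 1743's doomsday.
In December the doomsday date is Dec 12.
Dec 14 is 2 days after Dec 12; 2 mod 7 = 2, so Thursday + 2 = Saturday.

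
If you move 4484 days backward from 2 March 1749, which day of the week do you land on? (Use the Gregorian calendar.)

Mar 2, 1749 is a Sunday.
4484 mod 7 = 4, so 4484 days before a Sunday is Sunday − 4 = Wednesday.

Wednesday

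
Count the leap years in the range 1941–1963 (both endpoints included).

Multiples of 4 in [1941,1963]: 5.
Of those, multiples of 100: 0 (not leap unless ÷400).
Multiples of 400: 0.
Leap years = 5 − 0 + 0 = 5.

5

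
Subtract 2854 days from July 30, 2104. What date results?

−366 (one year; includes Feb 29, 2104) → Jul 30, 2103 (2488 left).
−365 (one year) → Jul 30, 2102 (2123 left).
−365 (one year) → Jul 30, 2101 (1758 left).
−365 (one year) → Jul 30, 2100 (1393 left).
−365 (one year) → Jul 30, 2099 (1028 left).
−365 (one year) → Jul 30, 2098 (663 left).
−365 (one year) → Jul 30, 2097 (298 left).
−30 → Jun 30, 2097 (end of Jun, 30 days; 268 left).
−30 → May 31, 2097 (end of May, 31 days; 238 left).
−31 → Apr 30, 2097 (end of Apr, 30 days; 207 left).
−30 → Mar 31, 2097 (end of Mar, 31 days; 177 left).
−31 → Feb 28, 2097 (end of Feb, 28 days; 146 left).
−28 → Jan 31, 2097 (end of Jan, 31 days; 118 left).
−31 → Dec 31, 2096 (end of Dec, 31 days; 87 left).
−31 → Nov 30, 2096 (end of Nov, 30 days; 56 left).
−30 → Oct 31, 2096 (end of Oct, 31 days; 26 left).
−26 → Oct 5, 2096.

October 5, 2096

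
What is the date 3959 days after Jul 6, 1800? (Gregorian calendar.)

+365 (one year) → Jul 6, 1801 (3594 left).
+365 (one year) → Jul 6, 1802 (3229 left).
+365 (one year) → Jul 6, 1803 (2864 left).
+366 (one year; includes Feb 29, 1804) → Jul 6, 1804 (2498 left).
+365 (one year) → Jul 6, 1805 (2133 left).
+365 (one year) → Jul 6, 1806 (1768 left).
+365 (one year) → Jul 6, 1807 (1403 left).
+366 (one year; includes Feb 29, 1808) → Jul 6, 1808 (1037 left).
+365 (one year) → Jul 6, 1809 (672 left).
+365 (one year) → Jul 6, 1810 (307 left).
Jul has 31 days: +26 → Aug 1, 1810 (281 left).
Aug has 31 days: +31 → Sep 1, 1810 (250 left).
Sep has 30 days: +30 → Oct 1, 1810 (220 left).
Oct has 31 days: +31 → Nov 1, 1810 (189 left).
Nov has 30 days: +30 → Dec 1, 1810 (159 left).
Dec has 31 days: +31 → Jan 1, 1811 (128 left).
Jan has 31 days: +31 → Feb 1, 1811 (97 left).
Feb has 28 days: +28 → Mar 1, 1811 (69 left).
Mar has 31 days: +31 → Apr 1, 1811 (38 left).
Apr has 30 days: +30 → May 1, 1811 (8 left).
+8 → May 9, 1811.

May 9, 1811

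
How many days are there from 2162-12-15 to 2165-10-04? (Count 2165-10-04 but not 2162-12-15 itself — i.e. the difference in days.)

1024

Dec 15, 2162 → Dec 15, 2163: 365 days.
Dec 15, 2163 → Dec 15, 2164: 366 days (Feb 29, 2164 is in that span).
Dec 15, 2164 → Jan 15, 2165: 31 days (December has 31).
Jan 15, 2165 → Feb 15, 2165: 31 days (January has 31).
Feb 15, 2165 → Mar 15, 2165: 28 days (February has 28).
Mar 15, 2165 → Apr 15, 2165: 31 days (March has 31).
Apr 15, 2165 → May 15, 2165: 30 days (April has 30).
May 15, 2165 → Jun 15, 2165: 31 days (May has 31).
Jun 15, 2165 → Jul 15, 2165: 30 days (June has 30).
Jul 15, 2165 → Aug 15, 2165: 31 days (July has 31).
Aug 15, 2165 → Sep 15, 2165: 31 days (August has 31).
Sep 15, 2165 → Oct 4, 2165: 19 days.
Total: 1024 days.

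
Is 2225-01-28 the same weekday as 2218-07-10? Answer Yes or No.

From Jul 10, 2218 to Jan 28, 2225 is 2394 days.
2394 mod 7 = 0, so they are the same weekday.
(Jul 10, 2218 is a Friday; Jan 28, 2225 is a Friday.)

Yes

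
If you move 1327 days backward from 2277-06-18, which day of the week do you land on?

First find the weekday of Jun 18, 2277. Doomsday rule: the anchor day for the 2200s is Friday. For year 77: 77÷12 = 6 r 5, and 5÷4 = 1, so 6+5+1 = 12.
Friday + 12 ≡ Wednesday — that's 2277's doomsday.
In June the doomsday date is Jun 6.
Jun 18 is 12 days after Jun 6; 12 mod 7 = 5, so Wednesday + 5 = Monday.
1327 mod 7 = 4, so 1327 days before a Monday is Monday − 4 = Thursday.

Thursday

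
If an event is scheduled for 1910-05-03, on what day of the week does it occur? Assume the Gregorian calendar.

Tuesday

January 1, 1910 is a Saturday.
Jan 1, 1910 → Feb 1, 1910: 31 days (January has 31).
Feb 1, 1910 → Mar 1, 1910: 28 days (February has 28).
Mar 1, 1910 → Apr 1, 1910: 31 days (March has 31).
Apr 1, 1910 → May 1, 1910: 30 days (April has 30).
May 1, 1910 → May 3, 1910: 2 days.
Total: 122 days.
122 mod 7 = 3, so Saturday + 3 = Tuesday.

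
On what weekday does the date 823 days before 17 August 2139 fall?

Thursday

First find the weekday of Aug 17, 2139. Doomsday rule: the anchor day for the 2100s is Sunday. For year 39: 39÷12 = 3 r 3, and 3÷4 = 0, so 3+3+0 = 6.
Sunday + 6 ≡ Saturday — that's 2139's doomsday.
In August the doomsday date is Aug 8.
Aug 17 is 9 days after Aug 8; 9 mod 7 = 2, so Saturday + 2 = Monday.
823 mod 7 = 4, so 823 days before a Monday is Monday − 4 = Thursday.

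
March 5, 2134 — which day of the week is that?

Doomsday rule: the anchor day for the 2100s is Sunday. For year 34: 34÷12 = 2 r 10, and 10÷4 = 2, so 2+10+2 = 14.
Sunday + 14 ≡ Sunday — that's 2134's doomsday.
In March the doomsday date is Mar 14.
Mar 5 is 9 days before Mar 14; 9 mod 7 = 2, so Sunday − 2 = Friday.

Friday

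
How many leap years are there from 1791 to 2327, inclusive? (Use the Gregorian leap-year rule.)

129

Multiples of 4 in [1791,2327]: 134.
Of those, multiples of 100: 6 (not leap unless ÷400).
Multiples of 400: 1.
Leap years = 134 − 6 + 1 = 129.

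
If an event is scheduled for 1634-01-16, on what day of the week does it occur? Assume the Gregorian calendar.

Doomsday rule: the anchor day for the 1600s is Tuesday. For year 34: 34÷12 = 2 r 10, and 10÷4 = 2, so 2+10+2 = 14.
Tuesday + 14 ≡ Tuesday — that's 1634's doomsday.
In January the doomsday date is Jan 3 (1634 is not a leap year).
Jan 16 is 13 days after Jan 3; 13 mod 7 = 6, so Tuesday + 6 = Monday.

Monday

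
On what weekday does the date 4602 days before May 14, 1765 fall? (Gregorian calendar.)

Saturday

May 14, 1765 is a Tuesday.
4602 mod 7 = 3, so 4602 days before a Tuesday is Tuesday − 3 = Saturday.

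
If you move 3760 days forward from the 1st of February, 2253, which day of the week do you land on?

Wednesday

First find the weekday of Feb 1, 2253. Doomsday rule: the anchor day for the 2200s is Friday. For year 53: 53÷12 = 4 r 5, and 5÷4 = 1, so 4+5+1 = 10.
Friday + 10 ≡ Monday — that's 2253's doomsday.
In February the doomsday date is Feb 28 (2253 is not a leap year).
Feb 1 is 27 days before Feb 28; 27 mod 7 = 6, so Monday − 6 = Tuesday.
3760 mod 7 = 1, so 3760 days after a Tuesday is Tuesday + 1 = Wednesday.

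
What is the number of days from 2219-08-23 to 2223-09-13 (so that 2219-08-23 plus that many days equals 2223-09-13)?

Aug 23, 2219 → Aug 23, 2220: 366 days (Feb 29, 2220 is in that span).
Aug 23, 2220 → Aug 23, 2221: 365 days.
Aug 23, 2221 → Aug 23, 2222: 365 days.
Aug 23, 2222 → Sep 23, 2222: 31 days (August has 31).
Sep 23, 2222 → Oct 23, 2222: 30 days (September has 30).
Oct 23, 2222 → Nov 23, 2222: 31 days (October has 31).
Nov 23, 2222 → Dec 23, 2222: 30 days (November has 30).
Dec 23, 2222 → Jan 23, 2223: 31 days (December has 31).
Jan 23, 2223 → Feb 23, 2223: 31 days (January has 31).
Feb 23, 2223 → Mar 23, 2223: 28 days (February has 28).
Mar 23, 2223 → Apr 23, 2223: 31 days (March has 31).
Apr 23, 2223 → May 23, 2223: 30 days (April has 30).
May 23, 2223 → Jun 23, 2223: 31 days (May has 31).
Jun 23, 2223 → Jul 23, 2223: 30 days (June has 30).
Jul 23, 2223 → Aug 23, 2223: 31 days (July has 31).
Aug 23, 2223 → Sep 13, 2223: 21 days.
Total: 1482 days.

1482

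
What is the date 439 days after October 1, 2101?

December 14, 2102

+365 (one year) → Oct 1, 2102 (74 left).
Oct has 31 days: +31 → Nov 1, 2102 (43 left).
Nov has 30 days: +30 → Dec 1, 2102 (13 left).
+13 → Dec 14, 2102.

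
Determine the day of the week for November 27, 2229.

Friday

Doomsday rule: the anchor day for the 2200s is Friday. For year 29: 29÷12 = 2 r 5, and 5÷4 = 1, so 2+5+1 = 8.
Friday + 8 ≡ Saturday — that's 2229's doomsday.
In November the doomsday date is Nov 7.
Nov 27 is 20 days after Nov 7; 20 mod 7 = 6, so Saturday + 6 = Friday.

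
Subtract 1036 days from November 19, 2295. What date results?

−365 (one year) → Nov 19, 2294 (671 left).
−365 (one year) → Nov 19, 2293 (306 left).
−19 → Oct 31, 2293 (end of Oct, 31 days; 287 left).
−31 → Sep 30, 2293 (end of Sep, 30 days; 256 left).
−30 → Aug 31, 2293 (end of Aug, 31 days; 226 left).
−31 → Jul 31, 2293 (end of Jul, 31 days; 195 left).
−31 → Jun 30, 2293 (end of Jun, 30 days; 164 left).
−30 → May 31, 2293 (end of May, 31 days; 134 left).
−31 → Apr 30, 2293 (end of Apr, 30 days; 103 left).
−30 → Mar 31, 2293 (end of Mar, 31 days; 73 left).
−31 → Feb 28, 2293 (end of Feb, 28 days; 42 left).
−28 → Jan 31, 2293 (end of Jan, 31 days; 14 left).
−14 → Jan 17, 2293.

January 17, 2293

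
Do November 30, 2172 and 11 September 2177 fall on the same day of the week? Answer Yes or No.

No

From Nov 30, 2172 to Sep 11, 2177 is 1746 days.
1746 mod 7 = 3, so they are different weekdays.
(Nov 30, 2172 is a Monday; Sep 11, 2177 is a Thursday.)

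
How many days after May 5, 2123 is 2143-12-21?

May 5, 2123 → May 5, 2124: 366 days (Feb 29, 2124 is in that span).
May 5, 2124 → May 5, 2125: 365 days.
May 5, 2125 → May 5, 2126: 365 days.
May 5, 2126 → May 5, 2127: 365 days.
May 5, 2127 → May 5, 2128: 366 days (Feb 29, 2128 is in that span).
May 5, 2128 → May 5, 2129: 365 days.
May 5, 2129 → May 5, 2130: 365 days.
May 5, 2130 → May 5, 2131: 365 days.
May 5, 2131 → May 5, 2132: 366 days (Feb 29, 2132 is in that span).
May 5, 2132 → May 5, 2133: 365 days.
May 5, 2133 → May 5, 2134: 365 days.
May 5, 2134 → May 5, 2135: 365 days.
May 5, 2135 → May 5, 2136: 366 days (Feb 29, 2136 is in that span).
May 5, 2136 → May 5, 2137: 365 days.
May 5, 2137 → May 5, 2138: 365 days.
May 5, 2138 → May 5, 2139: 365 days.
May 5, 2139 → May 5, 2140: 366 days (Feb 29, 2140 is in that span).
May 5, 2140 → May 5, 2141: 365 days.
May 5, 2141 → May 5, 2142: 365 days.
May 5, 2142 → May 5, 2143: 365 days.
May 5, 2143 → Jun 5, 2143: 31 days (May has 31).
Jun 5, 2143 → Jul 5, 2143: 30 days (June has 30).
Jul 5, 2143 → Aug 5, 2143: 31 days (July has 31).
Aug 5, 2143 → Sep 5, 2143: 31 days (August has 31).
Sep 5, 2143 → Oct 5, 2143: 30 days (September has 30).
Oct 5, 2143 → Nov 5, 2143: 31 days (October has 31).
Nov 5, 2143 → Dec 5, 2143: 30 days (November has 30).
Dec 5, 2143 → Dec 21, 2143: 16 days.
Total: 7535 days.

7535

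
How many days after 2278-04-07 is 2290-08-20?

Apr 7, 2278 → Apr 7, 2279: 365 days.
Apr 7, 2279 → Apr 7, 2280: 366 days (Feb 29, 2280 is in that span).
Apr 7, 2280 → Apr 7, 2281: 365 days.
Apr 7, 2281 → Apr 7, 2282: 365 days.
Apr 7, 2282 → Apr 7, 2283: 365 days.
Apr 7, 2283 → Apr 7, 2284: 366 days (Feb 29, 2284 is in that span).
Apr 7, 2284 → Apr 7, 2285: 365 days.
Apr 7, 2285 → Apr 7, 2286: 365 days.
Apr 7, 2286 → Apr 7, 2287: 365 days.
Apr 7, 2287 → Apr 7, 2288: 366 days (Feb 29, 2288 is in that span).
Apr 7, 2288 → Apr 7, 2289: 365 days.
Apr 7, 2289 → Apr 7, 2290: 365 days.
Apr 7, 2290 → May 7, 2290: 30 days (April has 30).
May 7, 2290 → Jun 7, 2290: 31 days (May has 31).
Jun 7, 2290 → Jul 7, 2290: 30 days (June has 30).
Jul 7, 2290 → Aug 7, 2290: 31 days (July has 31).
Aug 7, 2290 → Aug 20, 2290: 13 days.
Total: 4518 days.

4518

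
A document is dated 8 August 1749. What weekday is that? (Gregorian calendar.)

Doomsday rule: the anchor day for the 1700s is Sunday. For year 49: 49÷12 = 4 r 1, and 1÷4 = 0, so 4+1+0 = 5.
Sunday + 5 ≡ Friday — that's 1749's doomsday.
In August the doomsday date is Aug 8.
Aug 8 is the doomsday itself: Friday.

Friday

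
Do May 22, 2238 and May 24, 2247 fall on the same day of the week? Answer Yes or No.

From May 22, 2238 to May 24, 2247 is 3289 days.
3289 mod 7 = 6, so they are different weekdays.
(May 22, 2238 is a Tuesday; May 24, 2247 is a Monday.)

No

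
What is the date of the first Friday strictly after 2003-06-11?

Jun 11, 2003 is a Wednesday.
From Wednesday to the next Friday is 2 days.
Jun 11, 2003 + 2 = Jun 13, 2003.

June 13, 2003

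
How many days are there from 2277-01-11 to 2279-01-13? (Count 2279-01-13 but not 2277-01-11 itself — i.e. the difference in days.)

732

Jan 11, 2277 → Jan 11, 2278: 365 days.
Jan 11, 2278 → Feb 11, 2278: 31 days (January has 31).
Feb 11, 2278 → Mar 11, 2278: 28 days (February has 28).
Mar 11, 2278 → Apr 11, 2278: 31 days (March has 31).
Apr 11, 2278 → May 11, 2278: 30 days (April has 30).
May 11, 2278 → Jun 11, 2278: 31 days (May has 31).
Jun 11, 2278 → Jul 11, 2278: 30 days (June has 30).
Jul 11, 2278 → Aug 11, 2278: 31 days (July has 31).
Aug 11, 2278 → Sep 11, 2278: 31 days (August has 31).
Sep 11, 2278 → Oct 11, 2278: 30 days (September has 30).
Oct 11, 2278 → Nov 11, 2278: 31 days (October has 31).
Nov 11, 2278 → Dec 11, 2278: 30 days (November has 30).
Dec 11, 2278 → Jan 11, 2279: 31 days (December has 31).
Jan 11, 2279 → Jan 13, 2279: 2 days.
Total: 732 days.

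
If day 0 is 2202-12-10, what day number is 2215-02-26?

4461

Dec 10, 2202 → Dec 10, 2203: 365 days.
Dec 10, 2203 → Dec 10, 2204: 366 days (Feb 29, 2204 is in that span).
Dec 10, 2204 → Dec 10, 2205: 365 days.
Dec 10, 2205 → Dec 10, 2206: 365 days.
Dec 10, 2206 → Dec 10, 2207: 365 days.
Dec 10, 2207 → Dec 10, 2208: 366 days (Feb 29, 2208 is in that span).
Dec 10, 2208 → Dec 10, 2209: 365 days.
Dec 10, 2209 → Dec 10, 2210: 365 days.
Dec 10, 2210 → Dec 10, 2211: 365 days.
Dec 10, 2211 → Dec 10, 2212: 366 days (Feb 29, 2212 is in that span).
Dec 10, 2212 → Dec 10, 2213: 365 days.
Dec 10, 2213 → Dec 10, 2214: 365 days.
Dec 10, 2214 → Jan 10, 2215: 31 days (December has 31).
Jan 10, 2215 → Feb 10, 2215: 31 days (January has 31).
Feb 10, 2215 → Feb 26, 2215: 16 days.
Total: 4461 days.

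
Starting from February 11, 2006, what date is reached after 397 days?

March 15, 2007

Feb has 28 days: +18 → Mar 1, 2006 (379 left).
Mar has 31 days: +31 → Apr 1, 2006 (348 left).
Apr has 30 days: +30 → May 1, 2006 (318 left).
May has 31 days: +31 → Jun 1, 2006 (287 left).
Jun has 30 days: +30 → Jul 1, 2006 (257 left).
Jul has 31 days: +31 → Aug 1, 2006 (226 left).
Aug has 31 days: +31 → Sep 1, 2006 (195 left).
Sep has 30 days: +30 → Oct 1, 2006 (165 left).
Oct has 31 days: +31 → Nov 1, 2006 (134 left).
Nov has 30 days: +30 → Dec 1, 2006 (104 left).
Dec has 31 days: +31 → Jan 1, 2007 (73 left).
Jan has 31 days: +31 → Feb 1, 2007 (42 left).
Feb has 28 days: +28 → Mar 1, 2007 (14 left).
+14 → Mar 15, 2007.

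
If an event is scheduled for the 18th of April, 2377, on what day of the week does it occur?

Monday

Doomsday rule: the anchor day for the 2300s is Wednesday. For year 77: 77÷12 = 6 r 5, and 5÷4 = 1, so 6+5+1 = 12.
Wednesday + 12 ≡ Monday — that's 2377's doomsday.
In April the doomsday date is Apr 4.
Apr 18 is 14 days after Apr 4; 14 mod 7 = 0, so Monday + 0 = Monday.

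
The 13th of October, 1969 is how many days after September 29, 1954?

5493

Sep 29, 1954 → Sep 29, 1955: 365 days.
Sep 29, 1955 → Sep 29, 1956: 366 days (Feb 29, 1956 is in that span).
Sep 29, 1956 → Sep 29, 1957: 365 days.
Sep 29, 1957 → Sep 29, 1958: 365 days.
Sep 29, 1958 → Sep 29, 1959: 365 days.
Sep 29, 1959 → Sep 29, 1960: 366 days (Feb 29, 1960 is in that span).
Sep 29, 1960 → Sep 29, 1961: 365 days.
Sep 29, 1961 → Sep 29, 1962: 365 days.
Sep 29, 1962 → Sep 29, 1963: 365 days.
Sep 29, 1963 → Sep 29, 1964: 366 days (Feb 29, 1964 is in that span).
Sep 29, 1964 → Sep 29, 1965: 365 days.
Sep 29, 1965 → Sep 29, 1966: 365 days.
Sep 29, 1966 → Sep 29, 1967: 365 days.
Sep 29, 1967 → Sep 29, 1968: 366 days (Feb 29, 1968 is in that span).
Sep 29, 1968 → Oct 29, 1968: 30 days (September has 30).
Oct 29, 1968 → Nov 29, 1968: 31 days (October has 31).
Nov 29, 1968 → Dec 29, 1968: 30 days (November has 30).
Dec 29, 1968 → Jan 29, 1969: 31 days (December has 31).
Jan 29, 1969 → Feb 28, 1969: 30 days (January has 31).
Feb 28, 1969 → Mar 28, 1969: 28 days (February has 28).
Mar 28, 1969 → Apr 28, 1969: 31 days (March has 31).
Apr 28, 1969 → May 28, 1969: 30 days (April has 30).
May 28, 1969 → Jun 28, 1969: 31 days (May has 31).
Jun 28, 1969 → Jul 28, 1969: 30 days (June has 30).
Jul 28, 1969 → Aug 28, 1969: 31 days (July has 31).
Aug 28, 1969 → Sep 28, 1969: 31 days (August has 31).
Sep 28, 1969 → Oct 13, 1969: 15 days.
Total: 5493 days.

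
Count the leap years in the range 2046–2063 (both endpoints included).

Multiples of 4 in [2046,2063]: 4.
Of those, multiples of 100: 0 (not leap unless ÷400).
Multiples of 400: 0.
Leap years = 4 − 0 + 0 = 4.

4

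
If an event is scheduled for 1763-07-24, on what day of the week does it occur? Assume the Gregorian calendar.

Doomsday rule: the anchor day for the 1700s is Sunday. For year 63: 63÷12 = 5 r 3, and 3÷4 = 0, so 5+3+0 = 8.
Sunday + 8 ≡ Monday — that's 1763's doomsday.
In July the doomsday date is Jul 11.
Jul 24 is 13 days after Jul 11; 13 mod 7 = 6, so Monday + 6 = Sunday.

Sunday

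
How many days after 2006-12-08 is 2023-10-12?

Dec 8, 2006 → Dec 8, 2007: 365 days.
Dec 8, 2007 → Dec 8, 2008: 366 days (Feb 29, 2008 is in that span).
Dec 8, 2008 → Dec 8, 2009: 365 days.
Dec 8, 2009 → Dec 8, 2010: 365 days.
Dec 8, 2010 → Dec 8, 2011: 365 days.
Dec 8, 2011 → Dec 8, 2012: 366 days (Feb 29, 2012 is in that span).
Dec 8, 2012 → Dec 8, 2013: 365 days.
Dec 8, 2013 → Dec 8, 2014: 365 days.
Dec 8, 2014 → Dec 8, 2015: 365 days.
Dec 8, 2015 → Dec 8, 2016: 366 days (Feb 29, 2016 is in that span).
Dec 8, 2016 → Dec 8, 2017: 365 days.
Dec 8, 2017 → Dec 8, 2018: 365 days.
Dec 8, 2018 → Dec 8, 2019: 365 days.
Dec 8, 2019 → Dec 8, 2020: 366 days (Feb 29, 2020 is in that span).
Dec 8, 2020 → Dec 8, 2021: 365 days.
Dec 8, 2021 → Dec 8, 2022: 365 days.
Dec 8, 2022 → Jan 8, 2023: 31 days (December has 31).
Jan 8, 2023 → Feb 8, 2023: 31 days (January has 31).
Feb 8, 2023 → Mar 8, 2023: 28 days (February has 28).
Mar 8, 2023 → Apr 8, 2023: 31 days (March has 31).
Apr 8, 2023 → May 8, 2023: 30 days (April has 30).
May 8, 2023 → Jun 8, 2023: 31 days (May has 31).
Jun 8, 2023 → Jul 8, 2023: 30 days (June has 30).
Jul 8, 2023 → Aug 8, 2023: 31 days (July has 31).
Aug 8, 2023 → Sep 8, 2023: 31 days (August has 31).
Sep 8, 2023 → Oct 8, 2023: 30 days (September has 30).
Oct 8, 2023 → Oct 12, 2023: 4 days.
Total: 6152 days.

6152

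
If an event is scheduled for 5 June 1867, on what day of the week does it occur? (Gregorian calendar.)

Doomsday rule: the anchor day for the 1800s is Friday. For year 67: 67÷12 = 5 r 7, and 7÷4 = 1, so 5+7+1 = 13.
Friday + 13 ≡ Thursday — that's 1867's doomsday.
In June the doomsday date is Jun 6.
Jun 5 is 1 day before Jun 6; 1 mod 7 = 1, so Thursday − 1 = Wednesday.

Wednesday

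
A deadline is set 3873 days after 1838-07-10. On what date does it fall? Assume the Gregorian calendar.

February 15, 1849

+365 (one year) → Jul 10, 1839 (3508 left).
+366 (one year; includes Feb 29, 1840) → Jul 10, 1840 (3142 left).
+365 (one year) → Jul 10, 1841 (2777 left).
+365 (one year) → Jul 10, 1842 (2412 left).
+365 (one year) → Jul 10, 1843 (2047 left).
+366 (one year; includes Feb 29, 1844) → Jul 10, 1844 (1681 left).
+365 (one year) → Jul 10, 1845 (1316 left).
+365 (one year) → Jul 10, 1846 (951 left).
+365 (one year) → Jul 10, 1847 (586 left).
+366 (one year; includes Feb 29, 1848) → Jul 10, 1848 (220 left).
Jul has 31 days: +22 → Aug 1, 1848 (198 left).
Aug has 31 days: +31 → Sep 1, 1848 (167 left).
Sep has 30 days: +30 → Oct 1, 1848 (137 left).
Oct has 31 days: +31 → Nov 1, 1848 (106 left).
Nov has 30 days: +30 → Dec 1, 1848 (76 left).
Dec has 31 days: +31 → Jan 1, 1849 (45 left).
Jan has 31 days: +31 → Feb 1, 1849 (14 left).
+14 → Feb 15, 1849.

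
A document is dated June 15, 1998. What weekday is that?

Doomsday rule: the anchor day for the 1900s is Wednesday. For year 98: 98÷12 = 8 r 2, and 2÷4 = 0, so 8+2+0 = 10.
Wednesday + 10 ≡ Saturday — that's 1998's doomsday.
In June the doomsday date is Jun 6.
Jun 15 is 9 days after Jun 6; 9 mod 7 = 2, so Saturday + 2 = Monday.

Monday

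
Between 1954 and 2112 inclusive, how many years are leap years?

39

Multiples of 4 in [1954,2112]: 40.
Of those, multiples of 100: 2 (not leap unless ÷400).
Multiples of 400: 1.
Leap years = 40 − 2 + 1 = 39.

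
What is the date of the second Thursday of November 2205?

November 14, 2205

November 1, 2205 is a Friday.
The first Thursday is therefore November 7 (6 days later).
The second Thursday is 7 + 1×7 = November 14.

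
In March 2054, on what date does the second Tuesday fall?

March 1, 2054 is a Sunday.
The first Tuesday is therefore March 3 (2 days later).
The second Tuesday is 3 + 1×7 = March 10.

March 10, 2054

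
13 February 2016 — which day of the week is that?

January 1, 2016 is a Friday.
Jan 1, 2016 → Feb 1, 2016: 31 days (January has 31).
Feb 1, 2016 → Feb 13, 2016: 12 days.
Total: 43 days.
43 mod 7 = 1, so Friday + 1 = Saturday.

Saturday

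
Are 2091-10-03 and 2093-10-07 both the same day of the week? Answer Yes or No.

From Oct 3, 2091 to Oct 7, 2093 is 735 days.
735 mod 7 = 0, so they are the same weekday.
(Oct 3, 2091 is a Wednesday; Oct 7, 2093 is a Wednesday.)

Yes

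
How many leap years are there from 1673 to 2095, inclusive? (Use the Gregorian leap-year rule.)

Multiples of 4 in [1673,2095]: 105.
Of those, multiples of 100: 4 (not leap unless ÷400).
Multiples of 400: 1.
Leap years = 105 − 4 + 1 = 102.

102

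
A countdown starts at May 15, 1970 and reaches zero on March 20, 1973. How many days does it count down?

May 15, 1970 → May 15, 1971: 365 days.
May 15, 1971 → May 15, 1972: 366 days (Feb 29, 1972 is in that span).
May 15, 1972 → Jun 15, 1972: 31 days (May has 31).
Jun 15, 1972 → Jul 15, 1972: 30 days (June has 30).
Jul 15, 1972 → Aug 15, 1972: 31 days (July has 31).
Aug 15, 1972 → Sep 15, 1972: 31 days (August has 31).
Sep 15, 1972 → Oct 15, 1972: 30 days (September has 30).
Oct 15, 1972 → Nov 15, 1972: 31 days (October has 31).
Nov 15, 1972 → Dec 15, 1972: 30 days (November has 30).
Dec 15, 1972 → Jan 15, 1973: 31 days (December has 31).
Jan 15, 1973 → Feb 15, 1973: 31 days (January has 31).
Feb 15, 1973 → Mar 15, 1973: 28 days (February has 28).
Mar 15, 1973 → Mar 20, 1973: 5 days.
Total: 1040 days.

1040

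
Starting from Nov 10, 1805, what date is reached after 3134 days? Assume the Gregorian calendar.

+365 (one year) → Nov 10, 1806 (2769 left).
+365 (one year) → Nov 10, 1807 (2404 left).
+366 (one year; includes Feb 29, 1808) → Nov 10, 1808 (2038 left).
+365 (one year) → Nov 10, 1809 (1673 left).
+365 (one year) → Nov 10, 1810 (1308 left).
+365 (one year) → Nov 10, 1811 (943 left).
+366 (one year; includes Feb 29, 1812) → Nov 10, 1812 (577 left).
+365 (one year) → Nov 10, 1813 (212 left).
Nov has 30 days: +21 → Dec 1, 1813 (191 left).
Dec has 31 days: +31 → Jan 1, 1814 (160 left).
Jan has 31 days: +31 → Feb 1, 1814 (129 left).
Feb has 28 days: +28 → Mar 1, 1814 (101 left).
Mar has 31 days: +31 → Apr 1, 1814 (70 left).
Apr has 30 days: +30 → May 1, 1814 (40 left).
May has 31 days: +31 → Jun 1, 1814 (9 left).
+9 → Jun 10, 1814.

June 10, 1814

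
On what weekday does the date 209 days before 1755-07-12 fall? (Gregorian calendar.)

Jul 12, 1755 is a Saturday.
209 mod 7 = 6, so 209 days before a Saturday is Saturday − 6 = Sunday.

Sunday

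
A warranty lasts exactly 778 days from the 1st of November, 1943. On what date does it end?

December 18, 1945

+366 (one year; includes Feb 29, 1944) → Nov 1, 1944 (412 left).
+365 (one year) → Nov 1, 1945 (47 left).
Nov has 30 days: +30 → Dec 1, 1945 (17 left).
+17 → Dec 18, 1945.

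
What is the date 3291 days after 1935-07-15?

July 18, 1944

+366 (one year; includes Feb 29, 1936) → Jul 15, 1936 (2925 left).
+365 (one year) → Jul 15, 1937 (2560 left).
+365 (one year) → Jul 15, 1938 (2195 left).
+365 (one year) → Jul 15, 1939 (1830 left).
+366 (one year; includes Feb 29, 1940) → Jul 15, 1940 (1464 left).
+365 (one year) → Jul 15, 1941 (1099 left).
+365 (one year) → Jul 15, 1942 (734 left).
+365 (one year) → Jul 15, 1943 (369 left).
Jul has 31 days: +17 → Aug 1, 1943 (352 left).
Aug has 31 days: +31 → Sep 1, 1943 (321 left).
Sep has 30 days: +30 → Oct 1, 1943 (291 left).
Oct has 31 days: +31 → Nov 1, 1943 (260 left).
Nov has 30 days: +30 → Dec 1, 1943 (230 left).
Dec has 31 days: +31 → Jan 1, 1944 (199 left).
Jan has 31 days: +31 → Feb 1, 1944 (168 left).
Feb has 29 days: +29 → Mar 1, 1944 (139 left).
Mar has 31 days: +31 → Apr 1, 1944 (108 left).
Apr has 30 days: +30 → May 1, 1944 (78 left).
May has 31 days: +31 → Jun 1, 1944 (47 left).
Jun has 30 days: +30 → Jul 1, 1944 (17 left).
+17 → Jul 18, 1944.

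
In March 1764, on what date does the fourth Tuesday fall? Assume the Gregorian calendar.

March 1, 1764 is a Thursday.
The first Tuesday is therefore March 6 (5 days later).
The fourth Tuesday is 6 + 3×7 = March 27.

March 27, 1764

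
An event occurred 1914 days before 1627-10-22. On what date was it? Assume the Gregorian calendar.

July 26, 1622

−365 (one year) → Oct 22, 1626 (1549 left).
−365 (one year) → Oct 22, 1625 (1184 left).
−365 (one year) → Oct 22, 1624 (819 left).
−366 (one year; includes Feb 29, 1624) → Oct 22, 1623 (453 left).
−365 (one year) → Oct 22, 1622 (88 left).
−22 → Sep 30, 1622 (end of Sep, 30 days; 66 left).
−30 → Aug 31, 1622 (end of Aug, 31 days; 36 left).
−31 → Jul 31, 1622 (end of Jul, 31 days; 5 left).
−5 → Jul 26, 1622.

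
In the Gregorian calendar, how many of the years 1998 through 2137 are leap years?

Multiples of 4 in [1998,2137]: 35.
Of those, multiples of 100: 2 (not leap unless ÷400).
Multiples of 400: 1.
Leap years = 35 − 2 + 1 = 34.

34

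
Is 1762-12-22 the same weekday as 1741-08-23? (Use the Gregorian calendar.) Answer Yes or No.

From Aug 23, 1741 to Dec 22, 1762 is 7791 days.
7791 mod 7 = 0, so they are the same weekday.
(Aug 23, 1741 is a Wednesday; Dec 22, 1762 is a Wednesday.)

Yes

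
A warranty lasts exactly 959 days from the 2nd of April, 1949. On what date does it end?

November 17, 1951

+365 (one year) → Apr 2, 1950 (594 left).
+365 (one year) → Apr 2, 1951 (229 left).
Apr has 30 days: +29 → May 1, 1951 (200 left).
May has 31 days: +31 → Jun 1, 1951 (169 left).
Jun has 30 days: +30 → Jul 1, 1951 (139 left).
Jul has 31 days: +31 → Aug 1, 1951 (108 left).
Aug has 31 days: +31 → Sep 1, 1951 (77 left).
Sep has 30 days: +30 → Oct 1, 1951 (47 left).
Oct has 31 days: +31 → Nov 1, 1951 (16 left).
+16 → Nov 17, 1951.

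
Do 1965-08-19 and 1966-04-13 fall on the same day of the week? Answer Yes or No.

No

From Aug 19, 1965 to Apr 13, 1966 is 237 days.
237 mod 7 = 6, so they are different weekdays.
(Aug 19, 1965 is a Thursday; Apr 13, 1966 is a Wednesday.)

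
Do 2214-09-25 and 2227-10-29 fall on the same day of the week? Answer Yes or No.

From Sep 25, 2214 to Oct 29, 2227 is 4782 days.
4782 mod 7 = 1, so they are different weekdays.
(Sep 25, 2214 is a Sunday; Oct 29, 2227 is a Monday.)

No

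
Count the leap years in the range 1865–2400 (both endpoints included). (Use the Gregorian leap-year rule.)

Multiples of 4 in [1865,2400]: 134.
Of those, multiples of 100: 6 (not leap unless ÷400).
Multiples of 400: 2.
Leap years = 134 − 6 + 2 = 130.

130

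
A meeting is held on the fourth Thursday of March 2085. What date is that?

March 1, 2085 is a Thursday.
The first Thursday is therefore March 1 (same day).
The fourth Thursday is 1 + 3×7 = March 22.

March 22, 2085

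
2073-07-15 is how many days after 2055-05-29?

May 29, 2055 → May 29, 2056: 366 days (Feb 29, 2056 is in that span).
May 29, 2056 → May 29, 2057: 365 days.
May 29, 2057 → May 29, 2058: 365 days.
May 29, 2058 → May 29, 2059: 365 days.
May 29, 2059 → May 29, 2060: 366 days (Feb 29, 2060 is in that span).
May 29, 2060 → May 29, 2061: 365 days.
May 29, 2061 → May 29, 2062: 365 days.
May 29, 2062 → May 29, 2063: 365 days.
May 29, 2063 → May 29, 2064: 366 days (Feb 29, 2064 is in that span).
May 29, 2064 → May 29, 2065: 365 days.
May 29, 2065 → May 29, 2066: 365 days.
May 29, 2066 → May 29, 2067: 365 days.
May 29, 2067 → May 29, 2068: 366 days (Feb 29, 2068 is in that span).
May 29, 2068 → May 29, 2069: 365 days.
May 29, 2069 → May 29, 2070: 365 days.
May 29, 2070 → May 29, 2071: 365 days.
May 29, 2071 → May 29, 2072: 366 days (Feb 29, 2072 is in that span).
May 29, 2072 → May 29, 2073: 365 days.
May 29, 2073 → Jun 29, 2073: 31 days (May has 31).
Jun 29, 2073 → Jul 15, 2073: 16 days.
Total: 6622 days.

6622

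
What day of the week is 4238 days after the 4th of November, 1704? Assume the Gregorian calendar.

Friday

Nov 4, 1704 is a Tuesday.
4238 mod 7 = 3, so 4238 days after a Tuesday is Tuesday + 3 = Friday.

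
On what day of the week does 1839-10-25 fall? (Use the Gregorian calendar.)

Friday

Doomsday rule: the anchor day for the 1800s is Friday. For year 39: 39÷12 = 3 r 3, and 3÷4 = 0, so 3+3+0 = 6.
Friday + 6 ≡ Thursday — that's 1839's doomsday.
In October the doomsday date is Oct 10.
Oct 25 is 15 days after Oct 10; 15 mod 7 = 1, so Thursday + 1 = Friday.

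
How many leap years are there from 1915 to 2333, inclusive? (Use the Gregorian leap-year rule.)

Multiples of 4 in [1915,2333]: 105.
Of those, multiples of 100: 4 (not leap unless ÷400).
Multiples of 400: 1.
Leap years = 105 − 4 + 1 = 102.

102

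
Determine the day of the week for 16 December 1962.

Sunday

January 1, 1962 is a Monday.
Jan 1, 1962 → Feb 1, 1962: 31 days (January has 31).
Feb 1, 1962 → Mar 1, 1962: 28 days (February has 28).
Mar 1, 1962 → Apr 1, 1962: 31 days (March has 31).
Apr 1, 1962 → May 1, 1962: 30 days (April has 30).
May 1, 1962 → Jun 1, 1962: 31 days (May has 31).
Jun 1, 1962 → Jul 1, 1962: 30 days (June has 30).
Jul 1, 1962 → Aug 1, 1962: 31 days (July has 31).
Aug 1, 1962 → Sep 1, 1962: 31 days (August has 31).
Sep 1, 1962 → Oct 1, 1962: 30 days (September has 30).
Oct 1, 1962 → Nov 1, 1962: 31 days (October has 31).
Nov 1, 1962 → Dec 1, 1962: 30 days (November has 30).
Dec 1, 1962 → Dec 16, 1962: 15 days.
Total: 349 days.
349 mod 7 = 6, so Monday + 6 = Sunday.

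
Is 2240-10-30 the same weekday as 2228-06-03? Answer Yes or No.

No

From Jun 3, 2228 to Oct 30, 2240 is 4532 days.
4532 mod 7 = 3, so they are different weekdays.
(Jun 3, 2228 is a Tuesday; Oct 30, 2240 is a Friday.)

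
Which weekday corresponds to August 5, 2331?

Doomsday rule: the anchor day for the 2300s is Wednesday. For year 31: 31÷12 = 2 r 7, and 7÷4 = 1, so 2+7+1 = 10.
Wednesday + 10 ≡ Saturday — that's 2331's doomsday.
In August the doomsday date is Aug 8.
Aug 5 is 3 days before Aug 8; 3 mod 7 = 3, so Saturday − 3 = Wednesday.

Wednesday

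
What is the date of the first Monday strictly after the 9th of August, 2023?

Aug 9, 2023 is a Wednesday.
From Wednesday to the next Monday is 5 days.
Aug 9, 2023 + 5 = Aug 14, 2023.

August 14, 2023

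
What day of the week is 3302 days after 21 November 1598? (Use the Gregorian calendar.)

Thursday

First find the weekday of Nov 21, 1598. Doomsday rule: the anchor day for the 1500s is Wednesday. For year 98: 98÷12 = 8 r 2, and 2÷4 = 0, so 8+2+0 = 10.
Wednesday + 10 ≡ Saturday — that's 1598's doomsday.
In November the doomsday date is Nov 7.
Nov 21 is 14 days after Nov 7; 14 mod 7 = 0, so Saturday + 0 = Saturday.
3302 mod 7 = 5, so 3302 days after a Saturday is Saturday + 5 = Thursday.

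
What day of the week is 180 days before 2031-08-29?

Sunday

Aug 29, 2031 is a Friday.
180 mod 7 = 5, so 180 days before a Friday is Friday − 5 = Sunday.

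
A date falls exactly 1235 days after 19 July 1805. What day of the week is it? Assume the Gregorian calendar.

Monday

First find the weekday of Jul 19, 1805. Doomsday rule: the anchor day for the 1800s is Friday. For year 05: 5÷12 = 0 r 5, and 5÷4 = 1, so 0+5+1 = 6.
Friday + 6 ≡ Thursday — that's 1805's doomsday.
In July the doomsday date is Jul 11.
Jul 19 is 8 days after Jul 11; 8 mod 7 = 1, so Thursday + 1 = Friday.
1235 mod 7 = 3, so 1235 days after a Friday is Friday + 3 = Monday.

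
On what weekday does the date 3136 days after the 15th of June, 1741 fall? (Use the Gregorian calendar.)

Thursday

Jun 15, 1741 is a Thursday.
3136 mod 7 = 0, so 3136 days after a Thursday is Thursday + 0 = Thursday.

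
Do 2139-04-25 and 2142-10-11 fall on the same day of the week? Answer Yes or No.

From Apr 25, 2139 to Oct 11, 2142 is 1265 days.
1265 mod 7 = 5, so they are different weekdays.
(Apr 25, 2139 is a Saturday; Oct 11, 2142 is a Thursday.)

No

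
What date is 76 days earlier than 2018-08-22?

June 7, 2018

−22 → Jul 31, 2018 (end of Jul, 31 days; 54 left).
−31 → Jun 30, 2018 (end of Jun, 30 days; 23 left).
−23 → Jun 7, 2018.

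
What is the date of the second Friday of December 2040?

December 1, 2040 is a Saturday.
The first Friday is therefore December 7 (6 days later).
The second Friday is 7 + 1×7 = December 14.

December 14, 2040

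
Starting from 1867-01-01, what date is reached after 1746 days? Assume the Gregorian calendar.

October 13, 1871

+365 (one year) → Jan 1, 1868 (1381 left).
+366 (one year; includes Feb 29, 1868) → Jan 1, 1869 (1015 left).
+365 (one year) → Jan 1, 1870 (650 left).
+365 (one year) → Jan 1, 1871 (285 left).
Jan has 31 days: +31 → Feb 1, 1871 (254 left).
Feb has 28 days: +28 → Mar 1, 1871 (226 left).
Mar has 31 days: +31 → Apr 1, 1871 (195 left).
Apr has 30 days: +30 → May 1, 1871 (165 left).
May has 31 days: +31 → Jun 1, 1871 (134 left).
Jun has 30 days: +30 → Jul 1, 1871 (104 left).
Jul has 31 days: +31 → Aug 1, 1871 (73 left).
Aug has 31 days: +31 → Sep 1, 1871 (42 left).
Sep has 30 days: +30 → Oct 1, 1871 (12 left).
+12 → Oct 13, 1871.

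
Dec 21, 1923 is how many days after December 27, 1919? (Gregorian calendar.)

Dec 27, 1919 → Dec 27, 1920: 366 days (Feb 29, 1920 is in that span).
Dec 27, 1920 → Dec 27, 1921: 365 days.
Dec 27, 1921 → Dec 27, 1922: 365 days.
Dec 27, 1922 → Jan 27, 1923: 31 days (December has 31).
Jan 27, 1923 → Feb 27, 1923: 31 days (January has 31).
Feb 27, 1923 → Mar 27, 1923: 28 days (February has 28).
Mar 27, 1923 → Apr 27, 1923: 31 days (March has 31).
Apr 27, 1923 → May 27, 1923: 30 days (April has 30).
May 27, 1923 → Jun 27, 1923: 31 days (May has 31).
Jun 27, 1923 → Jul 27, 1923: 30 days (June has 30).
Jul 27, 1923 → Aug 27, 1923: 31 days (July has 31).
Aug 27, 1923 → Sep 27, 1923: 31 days (August has 31).
Sep 27, 1923 → Oct 27, 1923: 30 days (September has 30).
Oct 27, 1923 → Nov 27, 1923: 31 days (October has 31).
Nov 27, 1923 → Dec 21, 1923: 24 days.
Total: 1455 days.

1455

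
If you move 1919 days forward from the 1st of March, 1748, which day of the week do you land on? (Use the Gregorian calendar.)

First find the weekday of Mar 1, 1748. Doomsday rule: the anchor day for the 1700s is Sunday. For year 48: 48÷12 = 4 r 0, and 0÷4 = 0, so 4+0+0 = 4.
Sunday + 4 ≡ Thursday — that's 1748's doomsday.
In March the doomsday date is Mar 14.
Mar 1 is 13 days before Mar 14; 13 mod 7 = 6, so Thursday − 6 = Friday.
1919 mod 7 = 1, so 1919 days after a Friday is Friday + 1 = Saturday.

Saturday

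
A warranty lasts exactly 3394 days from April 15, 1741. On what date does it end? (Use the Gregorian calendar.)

+365 (one year) → Apr 15, 1742 (3029 left).
+365 (one year) → Apr 15, 1743 (2664 left).
+366 (one year; includes Feb 29, 1744) → Apr 15, 1744 (2298 left).
+365 (one year) → Apr 15, 1745 (1933 left).
+365 (one year) → Apr 15, 1746 (1568 left).
+365 (one year) → Apr 15, 1747 (1203 left).
+366 (one year; includes Feb 29, 1748) → Apr 15, 1748 (837 left).
+365 (one year) → Apr 15, 1749 (472 left).
+365 (one year) → Apr 15, 1750 (107 left).
Apr has 30 days: +16 → May 1, 1750 (91 left).
May has 31 days: +31 → Jun 1, 1750 (60 left).
Jun has 30 days: +30 → Jul 1, 1750 (30 left).
+30 → Jul 31, 1750.

July 31, 1750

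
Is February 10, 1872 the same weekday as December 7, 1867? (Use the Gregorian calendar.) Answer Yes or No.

From Dec 7, 1867 to Feb 10, 1872 is 1526 days.
1526 mod 7 = 0, so they are the same weekday.
(Dec 7, 1867 is a Saturday; Feb 10, 1872 is a Saturday.)

Yes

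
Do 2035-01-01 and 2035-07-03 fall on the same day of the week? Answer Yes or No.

From Jan 1, 2035 to Jul 3, 2035 is 183 days.
183 mod 7 = 1, so they are different weekdays.
(Jan 1, 2035 is a Monday; Jul 3, 2035 is a Tuesday.)

No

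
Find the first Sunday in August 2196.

August 1, 2196 is a Monday.
The first Sunday is therefore August 7 (6 days later).

August 7, 2196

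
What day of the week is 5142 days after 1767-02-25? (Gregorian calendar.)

Feb 25, 1767 is a Wednesday.
5142 mod 7 = 4, so 5142 days after a Wednesday is Wednesday + 4 = Sunday.

Sunday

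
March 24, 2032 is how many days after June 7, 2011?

7596

Jun 7, 2011 → Jun 7, 2012: 366 days (Feb 29, 2012 is in that span).
Jun 7, 2012 → Jun 7, 2013: 365 days.
Jun 7, 2013 → Jun 7, 2014: 365 days.
Jun 7, 2014 → Jun 7, 2015: 365 days.
Jun 7, 2015 → Jun 7, 2016: 366 days (Feb 29, 2016 is in that span).
Jun 7, 2016 → Jun 7, 2017: 365 days.
Jun 7, 2017 → Jun 7, 2018: 365 days.
Jun 7, 2018 → Jun 7, 2019: 365 days.
Jun 7, 2019 → Jun 7, 2020: 366 days (Feb 29, 2020 is in that span).
Jun 7, 2020 → Jun 7, 2021: 365 days.
Jun 7, 2021 → Jun 7, 2022: 365 days.
Jun 7, 2022 → Jun 7, 2023: 365 days.
Jun 7, 2023 → Jun 7, 2024: 366 days (Feb 29, 2024 is in that span).
Jun 7, 2024 → Jun 7, 2025: 365 days.
Jun 7, 2025 → Jun 7, 2026: 365 days.
Jun 7, 2026 → Jun 7, 2027: 365 days.
Jun 7, 2027 → Jun 7, 2028: 366 days (Feb 29, 2028 is in that span).
Jun 7, 2028 → Jun 7, 2029: 365 days.
Jun 7, 2029 → Jun 7, 2030: 365 days.
Jun 7, 2030 → Jun 7, 2031: 365 days.
Jun 7, 2031 → Jul 7, 2031: 30 days (June has 30).
Jul 7, 2031 → Aug 7, 2031: 31 days (July has 31).
Aug 7, 2031 → Sep 7, 2031: 31 days (August has 31).
Sep 7, 2031 → Oct 7, 2031: 30 days (September has 30).
Oct 7, 2031 → Nov 7, 2031: 31 days (October has 31).
Nov 7, 2031 → Dec 7, 2031: 30 days (November has 30).
Dec 7, 2031 → Jan 7, 2032: 31 days (December has 31).
Jan 7, 2032 → Feb 7, 2032: 31 days (January has 31).
Feb 7, 2032 → Mar 7, 2032: 29 days (February has 29).
Mar 7, 2032 → Mar 24, 2032: 17 days.
Total: 7596 days.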